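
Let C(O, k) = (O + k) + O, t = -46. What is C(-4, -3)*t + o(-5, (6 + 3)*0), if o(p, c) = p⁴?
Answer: 1131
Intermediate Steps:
C(O, k) = k + 2*O
C(-4, -3)*t + o(-5, (6 + 3)*0) = (-3 + 2*(-4))*(-46) + (-5)⁴ = (-3 - 8)*(-46) + 625 = -11*(-46) + 625 = 506 + 625 = 1131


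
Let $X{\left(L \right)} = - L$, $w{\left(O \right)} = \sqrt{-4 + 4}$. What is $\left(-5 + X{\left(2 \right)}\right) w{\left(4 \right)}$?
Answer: $0$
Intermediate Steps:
$w{\left(O \right)} = 0$ ($w{\left(O \right)} = \sqrt{0} = 0$)
$\left(-5 + X{\left(2 \right)}\right) w{\left(4 \right)} = \left(-5 - 2\right) 0 = \left(-7\right) 0 = 0$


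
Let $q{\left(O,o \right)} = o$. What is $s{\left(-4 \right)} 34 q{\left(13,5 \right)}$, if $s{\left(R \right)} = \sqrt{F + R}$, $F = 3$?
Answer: $170 i \approx 170.0 i$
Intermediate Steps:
$s{\left(R \right)} = \sqrt{3 + R}$
$s{\left(-4 \right)} 34 q{\left(13,5 \right)} = \sqrt{3 - 4} \cdot 34 \cdot 5 = \sqrt{-1} \cdot 34 \cdot 5 = i 34 \cdot 5 = 34 i 5 = 170 i$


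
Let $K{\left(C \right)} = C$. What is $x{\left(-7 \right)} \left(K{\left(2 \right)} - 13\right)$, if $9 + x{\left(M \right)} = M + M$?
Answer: $253$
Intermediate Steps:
$x{\left(M \right)} = -9 + 2 M$ ($x{\left(M \right)} = -9 + \left(M + M\right) = -9 + 2 M$)
$x{\left(-7 \right)} \left(K{\left(2 \right)} - 13\right) = \left(-9 + 2 \left(-7\right)\right) \left(2 - 13\right) = \left(-9 - 14\right) \left(-11\right) = \left(-23\right) \left(-11\right) = 253$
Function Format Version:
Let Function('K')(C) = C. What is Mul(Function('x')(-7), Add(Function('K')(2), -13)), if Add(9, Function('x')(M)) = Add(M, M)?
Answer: 253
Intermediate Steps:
Function('x')(M) = Add(-9, Mul(2, M)) (Function('x')(M) = Add(-9, Add(M, M)) = Add(-9, Mul(2, M)))
Mul(Function('x')(-7), Add(Function('K')(2), -13)) = Mul(Add(-9, Mul(2, -7)), Add(2, -13)) = Mul(Add(-9, -14), -11) = Mul(-23, -11) = 253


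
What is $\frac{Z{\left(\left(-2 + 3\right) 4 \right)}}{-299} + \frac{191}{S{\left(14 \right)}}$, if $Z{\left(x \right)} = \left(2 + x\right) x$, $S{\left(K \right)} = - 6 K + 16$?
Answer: $- \frac{58741}{20332} \approx -2.8891$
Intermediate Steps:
$S{\left(K \right)} = 16 - 6 K$
$Z{\left(x \right)} = x \left(2 + x\right)$
$\frac{Z{\left(\left(-2 + 3\right) 4 \right)}}{-299} + \frac{191}{S{\left(14 \right)}} = \frac{\left(-2 + 3\right) 4 \left(2 + \left(-2 + 3\right) 4\right)}{-299} + \frac{191}{16 - 84} = 1 \cdot 4 \left(2 + 1 \cdot 4\right) \left(- \frac{1}{299}\right) + \frac{191}{16 - 84} = 4 \left(2 + 4\right) \left(- \frac{1}{299}\right) + \frac{191}{-68} = 4 \cdot 6 \left(- \frac{1}{299}\right) + 191 \left(- \frac{1}{68}\right) = 24 \left(- \frac{1}{299}\right) - \frac{191}{68} = - \frac{24}{299} - \frac{191}{68} = - \frac{58741}{20332}$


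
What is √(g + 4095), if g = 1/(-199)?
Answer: 2*√40541474/199 ≈ 63.992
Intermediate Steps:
g = -1/199 ≈ -0.0050251
√(g + 4095) = √(-1/199 + 4095) = √(814904/199) = 2*√40541474/199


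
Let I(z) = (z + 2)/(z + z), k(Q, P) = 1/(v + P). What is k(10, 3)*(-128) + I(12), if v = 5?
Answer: -185/12 ≈ -15.417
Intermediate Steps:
k(Q, P) = 1/(5 + P)
I(z) = (2 + z)/(2*z) (I(z) = (2 + z)/((2*z)) = (2 + z)*(1/(2*z)) = (2 + z)/(2*z))
k(10, 3)*(-128) + I(12) = -128/(5 + 3) + (½)*(2 + 12)/12 = -128/8 + (½)*(1/12)*14 = (⅛)*(-128) + 7/12 = -16 + 7/12 = -185/12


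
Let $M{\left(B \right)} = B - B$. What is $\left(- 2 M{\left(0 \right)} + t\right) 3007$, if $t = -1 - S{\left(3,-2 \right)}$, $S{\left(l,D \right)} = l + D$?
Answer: $-6014$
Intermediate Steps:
$M{\left(B \right)} = 0$
$S{\left(l,D \right)} = D + l$
$t = -2$ ($t = -1 - \left(-2 + 3\right) = -1 - 1 = -2$)
$\left(- 2 M{\left(0 \right)} + t\right) 3007 = \left(\left(-2\right) 0 - 2\right) 3007 = \left(0 - 2\right) 3007 = \left(-2\right) 3007 = -6014$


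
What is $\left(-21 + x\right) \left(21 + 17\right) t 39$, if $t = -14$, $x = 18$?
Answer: $62244$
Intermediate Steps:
$\left(-21 + x\right) \left(21 + 17\right) t 39 = \left(-21 + 18\right) \left(21 + 17\right) \left(-14\right) 39 = \left(-3\right) 38 \left(-14\right) 39 = \left(-114\right) \left(-14\right) 39 = 1596 \cdot 39 = 62244$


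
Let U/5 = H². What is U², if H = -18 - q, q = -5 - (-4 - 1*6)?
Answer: 6996025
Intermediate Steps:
q = 5 (q = -5 - (-4 - 6) = -5 - 1*(-10) = -5 + 10 = 5)
H = -23 (H = -18 - 1*5 = -18 - 5 = -23)
U = 2645 (U = 5*(-23)² = 5*529 = 2645)
U² = 2645² = 6996025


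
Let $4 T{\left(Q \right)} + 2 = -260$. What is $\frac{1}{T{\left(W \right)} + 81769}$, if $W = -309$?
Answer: $\frac{2}{163407} \approx 1.2239 \cdot 10^{-5}$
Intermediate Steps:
$T{\left(Q \right)} = - \frac{131}{2}$ ($T{\left(Q \right)} = - \frac{1}{2} + \frac{1}{4} \left(-260\right) = - \frac{1}{2} - 65 = - \frac{131}{2}$)
$\frac{1}{T{\left(W \right)} + 81769} = \frac{1}{- \frac{131}{2} + 81769} = \frac{1}{\frac{163407}{2}} = \frac{2}{163407}$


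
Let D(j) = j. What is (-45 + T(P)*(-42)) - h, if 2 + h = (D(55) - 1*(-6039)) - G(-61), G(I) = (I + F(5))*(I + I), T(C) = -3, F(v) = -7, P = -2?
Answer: 2285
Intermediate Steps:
G(I) = 2*I*(-7 + I) (G(I) = (I - 7)*(I + I) = (-7 + I)*(2*I) = 2*I*(-7 + I))
h = -2204 (h = -2 + ((55 - 1*(-6039)) - 2*(-61)*(-7 - 61)) = -2 + ((55 + 6039) - 2*(-61)*(-68)) = -2 + (6094 - 1*8296) = -2 + (6094 - 8296) = -2 - 2202 = -2204)
(-45 + T(P)*(-42)) - h = (-45 - 3*(-42)) - 1*(-2204) = (-45 + 126) + 2204 = 81 + 2204 = 2285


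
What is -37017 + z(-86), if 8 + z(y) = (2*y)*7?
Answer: -38229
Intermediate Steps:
z(y) = -8 + 14*y (z(y) = -8 + (2*y)*7 = -8 + 14*y)
-37017 + z(-86) = -37017 + (-8 + 14*(-86)) = -37017 + (-8 - 1204) = -37017 - 1212 = -38229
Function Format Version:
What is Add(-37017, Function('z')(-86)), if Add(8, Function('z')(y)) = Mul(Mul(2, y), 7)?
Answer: -38229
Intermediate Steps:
Function('z')(y) = Add(-8, Mul(14, y)) (Function('z')(y) = Add(-8, Mul(Mul(2, y), 7)) = Add(-8, Mul(14, y)))
Add(-37017, Function('z')(-86)) = Add(-37017, Add(-8, Mul(14, -86))) = Add(-37017, Add(-8, -1204)) = Add(-37017, -1212) = -38229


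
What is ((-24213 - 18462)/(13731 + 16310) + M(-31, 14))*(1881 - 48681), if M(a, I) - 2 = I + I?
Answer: -40180374000/30041 ≈ -1.3375e+6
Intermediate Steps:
M(a, I) = 2 + 2*I (M(a, I) = 2 + (I + I) = 2 + 2*I)
((-24213 - 18462)/(13731 + 16310) + M(-31, 14))*(1881 - 48681) = ((-24213 - 18462)/(13731 + 16310) + (2 + 2*14))*(1881 - 48681) = (-42675/30041 + (2 + 28))*(-46800) = (-42675*1/30041 + 30)*(-46800) = (-42675/30041 + 30)*(-46800) = (858555/30041)*(-46800) = -40180374000/30041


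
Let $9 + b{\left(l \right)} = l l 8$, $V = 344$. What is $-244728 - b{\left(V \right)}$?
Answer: $-1191407$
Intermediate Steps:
$b{\left(l \right)} = -9 + 8 l^{2}$ ($b{\left(l \right)} = -9 + l l 8 = -9 + l^{2} \cdot 8 = -9 + 8 l^{2}$)
$-244728 - b{\left(V \right)} = -244728 - \left(-9 + 8 \cdot 344^{2}\right) = -244728 - \left(-9 + 8 \cdot 118336\right) = -244728 - \left(-9 + 946688\right) = -244728 - 946679 = -1191407$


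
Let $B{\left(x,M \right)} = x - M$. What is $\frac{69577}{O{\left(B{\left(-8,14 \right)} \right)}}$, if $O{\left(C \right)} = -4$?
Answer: $- \frac{69577}{4} \approx -17394.0$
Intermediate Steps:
$\frac{69577}{O{\left(B{\left(-8,14 \right)} \right)}} = \frac{69577}{-4} = 69577 \left(- \frac{1}{4}\right) = - \frac{69577}{4}$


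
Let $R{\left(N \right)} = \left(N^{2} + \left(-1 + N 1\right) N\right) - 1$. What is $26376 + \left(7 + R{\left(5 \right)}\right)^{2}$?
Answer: $28977$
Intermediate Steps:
$R{\left(N \right)} = -1 + N^{2} + N \left(-1 + N\right)$ ($R{\left(N \right)} = \left(N^{2} + \left(-1 + N\right) N\right) - 1 = \left(N^{2} + N \left(-1 + N\right)\right) - 1 = -1 + N^{2} + N \left(-1 + N\right)$)
$26376 + \left(7 + R{\left(5 \right)}\right)^{2} = 26376 + \left(7 - \left(6 - 50\right)\right)^{2} = 26376 + \left(7 - -44\right)^{2} = 26376 + \left(7 + 44\right)^{2} = 26376 + 51^{2} = 26376 + 2601 = 28977$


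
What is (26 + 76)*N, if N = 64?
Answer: 6528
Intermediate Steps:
(26 + 76)*N = (26 + 76)*64 = 102*64 = 6528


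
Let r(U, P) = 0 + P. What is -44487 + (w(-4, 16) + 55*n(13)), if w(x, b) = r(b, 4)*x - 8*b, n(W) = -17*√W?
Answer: -44631 - 935*√13 ≈ -48002.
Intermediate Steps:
r(U, P) = P
w(x, b) = -8*b + 4*x (w(x, b) = 4*x - 8*b = -8*b + 4*x)
-44487 + (w(-4, 16) + 55*n(13)) = -44487 + ((-8*16 + 4*(-4)) + 55*(-17*√13)) = -44487 + ((-128 - 16) - 935*√13) = -44487 + (-144 - 935*√13) = -44631 - 935*√13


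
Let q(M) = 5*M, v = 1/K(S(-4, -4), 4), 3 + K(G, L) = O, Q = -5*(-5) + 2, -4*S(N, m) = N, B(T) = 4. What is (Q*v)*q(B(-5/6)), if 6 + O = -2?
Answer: -540/11 ≈ -49.091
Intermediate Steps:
S(N, m) = -N/4
Q = 27 (Q = 25 + 2 = 27)
O = -8 (O = -6 - 2 = -8)
K(G, L) = -11 (K(G, L) = -3 - 8 = -11)
v = -1/11 (v = 1/(-11) = -1/11 ≈ -0.090909)
(Q*v)*q(B(-5/6)) = (27*(-1/11))*(5*4) = -27/11*20 = -540/11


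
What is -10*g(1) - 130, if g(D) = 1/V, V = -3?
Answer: -380/3 ≈ -126.67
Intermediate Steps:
g(D) = -1/3 (g(D) = 1/(-3) = -1/3)
-10*g(1) - 130 = -10*(-1/3) - 130 = 10/3 - 130 = -380/3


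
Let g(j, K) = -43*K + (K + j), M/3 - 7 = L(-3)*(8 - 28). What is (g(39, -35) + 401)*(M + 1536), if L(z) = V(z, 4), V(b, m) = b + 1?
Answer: 3203070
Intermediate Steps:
V(b, m) = 1 + b
L(z) = 1 + z
M = 141 (M = 21 + 3*((1 - 3)*(8 - 28)) = 21 + 3*(-2*(-20)) = 21 + 3*40 = 21 + 120 = 141)
g(j, K) = j - 42*K
(g(39, -35) + 401)*(M + 1536) = ((39 - 42*(-35)) + 401)*(141 + 1536) = ((39 + 1470) + 401)*1677 = (1509 + 401)*1677 = 1910*1677 = 3203070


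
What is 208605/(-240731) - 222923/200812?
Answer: -95554863973/48341673572 ≈ -1.9767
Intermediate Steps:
208605/(-240731) - 222923/200812 = 208605*(-1/240731) - 222923*1/200812 = -208605/240731 - 222923/200812 = -95554863973/48341673572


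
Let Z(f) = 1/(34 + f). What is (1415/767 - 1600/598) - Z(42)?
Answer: -1131421/1340716 ≈ -0.84389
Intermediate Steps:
(1415/767 - 1600/598) - Z(42) = (1415/767 - 1600/598) - 1/(34 + 42) = (1415*(1/767) - 1600*1/598) - 1/76 = (1415/767 - 800/299) - 1*1/76 = -14655/17641 - 1/76 = -1131421/1340716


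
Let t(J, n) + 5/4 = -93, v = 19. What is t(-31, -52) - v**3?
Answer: -27813/4 ≈ -6953.3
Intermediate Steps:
t(J, n) = -377/4 (t(J, n) = -5/4 - 93 = -377/4)
t(-31, -52) - v**3 = -377/4 - 1*19**3 = -377/4 - 1*6859 = -377/4 - 6859 = -27813/4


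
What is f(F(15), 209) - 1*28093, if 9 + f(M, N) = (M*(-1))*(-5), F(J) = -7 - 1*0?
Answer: -28137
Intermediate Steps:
F(J) = -7 (F(J) = -7 + 0 = -7)
f(M, N) = -9 + 5*M (f(M, N) = -9 + (M*(-1))*(-5) = -9 - M*(-5) = -9 + 5*M)
f(F(15), 209) - 1*28093 = (-9 + 5*(-7)) - 1*28093 = (-9 - 35) - 28093 = -44 - 28093 = -28137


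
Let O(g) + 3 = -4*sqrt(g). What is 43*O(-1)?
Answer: -129 - 172*I ≈ -129.0 - 172.0*I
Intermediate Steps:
O(g) = -3 - 4*sqrt(g)
43*O(-1) = 43*(-3 - 4*I) = -129 - 172*I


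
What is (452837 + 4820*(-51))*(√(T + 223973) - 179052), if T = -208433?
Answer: -37066807884 + 414034*√3885 ≈ -3.7041e+10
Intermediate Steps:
(452837 + 4820*(-51))*(√(T + 223973) - 179052) = (452837 + 4820*(-51))*(√(-208433 + 223973) - 179052) = (452837 - 245820)*(√15540 - 179052) = 207017*(2*√3885 - 179052) = 207017*(-179052 + 2*√3885) = -37066807884 + 414034*√3885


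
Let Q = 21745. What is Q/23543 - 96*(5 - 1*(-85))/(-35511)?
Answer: 325199405/278678491 ≈ 1.1669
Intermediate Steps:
Q/23543 - 96*(5 - 1*(-85))/(-35511) = 21745/23543 - 96*(5 - 1*(-85))/(-35511) = 21745*(1/23543) - 96*(5 + 85)*(-1/35511) = 21745/23543 - 96*90*(-1/35511) = 21745/23543 - 8640*(-1/35511) = 21745/23543 + 2880/11837 = 325199405/278678491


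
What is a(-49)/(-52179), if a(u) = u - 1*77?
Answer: 42/17393 ≈ 0.0024148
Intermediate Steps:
a(u) = -77 + u (a(u) = u - 77 = -77 + u)
a(-49)/(-52179) = (-77 - 49)/(-52179) = -126*(-1/52179) = 42/17393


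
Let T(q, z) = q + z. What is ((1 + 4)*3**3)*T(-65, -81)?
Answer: -19710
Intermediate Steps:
((1 + 4)*3**3)*T(-65, -81) = ((1 + 4)*3**3)*(-65 - 81) = (5*27)*(-146) = 135*(-146) = -19710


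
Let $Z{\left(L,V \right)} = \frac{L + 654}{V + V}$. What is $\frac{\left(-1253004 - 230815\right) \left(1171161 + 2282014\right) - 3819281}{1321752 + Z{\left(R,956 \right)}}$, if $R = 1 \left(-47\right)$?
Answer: $- \frac{9796878625686672}{2527190431} \approx -3.8766 \cdot 10^{6}$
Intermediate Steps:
$R = -47$
$Z{\left(L,V \right)} = \frac{654 + L}{2 V}$
$\frac{\left(-1253004 - 230815\right) \left(1171161 + 2282014\right) - 3819281}{1321752 + Z{\left(R,956 \right)}} = \frac{\left(-1253004 - 230815\right) \left(1171161 + 2282014\right) - 3819281}{1321752 + \frac{654 - 47}{2 \cdot 956}} = \frac{\left(-1483819\right) 3453175 - 3819281}{1321752 + \frac{1}{2} \cdot \frac{1}{956} \cdot 607} = \frac{-5123886675325 - 3819281}{1321752 + \frac{607}{1912}} = - \frac{5123890494606}{\frac{2527190431}{1912}} = \left(-5123890494606\right) \frac{1912}{2527190431} = - \frac{9796878625686672}{2527190431}$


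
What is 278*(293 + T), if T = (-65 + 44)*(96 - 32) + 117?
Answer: -259652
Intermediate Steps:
T = -1227 (T = -21*64 + 117 = -1344 + 117 = -1227)
278*(293 + T) = 278*(293 - 1227) = 278*(-934) = -259652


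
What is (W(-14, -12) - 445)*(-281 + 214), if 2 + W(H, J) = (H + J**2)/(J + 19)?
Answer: 200933/7 ≈ 28705.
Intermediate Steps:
W(H, J) = -2 + (H + J**2)/(19 + J) (W(H, J) = -2 + (H + J**2)/(J + 19) = -2 + (H + J**2)/(19 + J))
(W(-14, -12) - 445)*(-281 + 214) = ((-38 - 14 + (-12)**2 - 2*(-12))/(19 - 12) - 445)*(-281 + 214) = ((-38 - 14 + 144 + 24)/7 - 445)*(-67) = ((1/7)*116 - 445)*(-67) = (116/7 - 445)*(-67) = -2999/7*(-67) = 200933/7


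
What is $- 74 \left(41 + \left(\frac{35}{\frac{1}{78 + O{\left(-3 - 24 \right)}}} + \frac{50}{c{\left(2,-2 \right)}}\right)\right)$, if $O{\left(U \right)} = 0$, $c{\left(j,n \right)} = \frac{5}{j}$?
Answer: $-206534$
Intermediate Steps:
$- 74 \left(41 + \left(\frac{35}{\frac{1}{78 + O{\left(-3 - 24 \right)}}} + \frac{50}{c{\left(2,-2 \right)}}\right)\right) = - 74 \left(41 + \left(\frac{35}{\frac{1}{78 + 0}} + \frac{50}{5 \cdot \frac{1}{2}}\right)\right) = - 74 \left(41 + \left(\frac{35}{\frac{1}{78}} + \frac{50}{5 \cdot \frac{1}{2}}\right)\right) = - 74 \left(41 + \left(35 \frac{1}{\frac{1}{78}} + \frac{50}{\frac{5}{2}}\right)\right) = - 74 \left(41 + \left(35 \cdot 78 + 50 \cdot \frac{2}{5}\right)\right) = - 74 \left(41 + \left(2730 + 20\right)\right) = - 74 \left(41 + 2750\right) = \left(-74\right) 2791 = -206534$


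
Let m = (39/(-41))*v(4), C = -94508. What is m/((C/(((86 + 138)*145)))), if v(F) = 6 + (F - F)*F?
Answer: 1900080/968707 ≈ 1.9615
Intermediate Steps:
v(F) = 6 (v(F) = 6 + 0*F = 6 + 0 = 6)
m = -234/41 (m = (39/(-41))*6 = -1/41*39*6 = -39/41*6 = -234/41 ≈ -5.7073)
m/((C/(((86 + 138)*145)))) = -234/(41*((-94508*1/(145*(86 + 138))))) = -234/(41*((-94508/(224*145)))) = -234/(41*((-94508/32480))) = -234/(41*((-94508*1/32480))) = -234/(41*(-23627/8120)) = -234/41*(-8120/23627) = 1900080/968707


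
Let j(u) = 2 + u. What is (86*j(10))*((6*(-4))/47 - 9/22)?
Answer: -490716/517 ≈ -949.16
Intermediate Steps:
(86*j(10))*((6*(-4))/47 - 9/22) = (86*(2 + 10))*((6*(-4))/47 - 9/22) = (86*12)*(-24*1/47 - 9*1/22) = 1032*(-24/47 - 9/22) = 1032*(-951/1034) = -490716/517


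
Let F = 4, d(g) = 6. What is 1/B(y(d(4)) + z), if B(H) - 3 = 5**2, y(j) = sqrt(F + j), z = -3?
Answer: 1/28 ≈ 0.035714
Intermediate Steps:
y(j) = sqrt(4 + j)
B(H) = 28 (B(H) = 3 + 5**2 = 3 + 25 = 28)
1/B(y(d(4)) + z) = 1/28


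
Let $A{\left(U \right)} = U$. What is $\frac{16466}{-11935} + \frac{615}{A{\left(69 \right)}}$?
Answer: $\frac{2067957}{274505} \approx 7.5334$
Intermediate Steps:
$\frac{16466}{-11935} + \frac{615}{A{\left(69 \right)}} = \frac{16466}{-11935} + \frac{615}{69} = 16466 \left(- \frac{1}{11935}\right) + 615 \cdot \frac{1}{69} = - \frac{16466}{11935} + \frac{205}{23} = \frac{2067957}{274505}$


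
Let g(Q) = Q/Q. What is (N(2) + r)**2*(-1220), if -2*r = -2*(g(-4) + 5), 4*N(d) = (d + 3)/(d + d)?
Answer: -3111305/64 ≈ -48614.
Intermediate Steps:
N(d) = (3 + d)/(8*d) (N(d) = ((d + 3)/(d + d))/4 = ((3 + d)/((2*d)))/4 = ((3 + d)*(1/(2*d)))/4 = ((3 + d)/(2*d))/4 = (3 + d)/(8*d))
g(Q) = 1
r = 6 (r = -(-1)*(1 + 5) = -(-1)*6 = -1/2*(-12) = 6)
(N(2) + r)**2*(-1220) = ((1/8)*(3 + 2)/2 + 6)**2*(-1220) = ((1/8)*(1/2)*5 + 6)**2*(-1220) = (5/16 + 6)**2*(-1220) = (101/16)**2*(-1220) = (10201/256)*(-1220) = -3111305/64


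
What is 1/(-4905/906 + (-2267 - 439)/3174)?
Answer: -159758/1001117 ≈ -0.15958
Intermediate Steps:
1/(-4905/906 + (-2267 - 439)/3174) = 1/(-4905*1/906 - 2706*1/3174) = 1/(-1635/302 - 451/529) = 1/(-1001117/159758) = -159758/1001117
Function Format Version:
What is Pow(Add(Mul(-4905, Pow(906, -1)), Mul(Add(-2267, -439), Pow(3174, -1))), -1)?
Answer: Rational(-159758, 1001117) ≈ -0.15958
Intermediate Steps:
Pow(Add(Mul(-4905, Pow(906, -1)), Mul(Add(-2267, -439), Pow(3174, -1))), -1) = Pow(Add(Mul(-4905, Rational(1, 906)), Mul(-2706, Rational(1, 3174))), -1) = Pow(Add(Rational(-1635, 302), Rational(-451, 529)), -1) = Pow(Rational(-1001117, 159758), -1) = Rational(-159758, 1001117)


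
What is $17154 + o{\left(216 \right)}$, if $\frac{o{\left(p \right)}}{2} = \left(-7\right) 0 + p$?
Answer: $17586$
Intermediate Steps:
$o{\left(p \right)} = 2 p$ ($o{\left(p \right)} = 2 \left(\left(-7\right) 0 + p\right) = 2 \left(0 + p\right) = 2 p$)
$17154 + o{\left(216 \right)} = 17154 + 2 \cdot 216 = 17154 + 432 = 17586$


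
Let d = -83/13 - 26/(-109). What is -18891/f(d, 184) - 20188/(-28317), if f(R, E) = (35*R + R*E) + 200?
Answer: 790787653147/45983155107 ≈ 17.197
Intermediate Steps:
d = -8709/1417 (d = -83*1/13 - 26*(-1/109) = -83/13 + 26/109 = -8709/1417 ≈ -6.1461)
f(R, E) = 200 + 35*R + E*R (f(R, E) = (35*R + E*R) + 200 = 200 + 35*R + E*R)
-18891/f(d, 184) - 20188/(-28317) = -18891/(200 + 35*(-8709/1417) + 184*(-8709/1417)) - 20188/(-28317) = -18891/(200 - 304815/1417 - 1602456/1417) - 20188*(-1/28317) = -18891/(-1623871/1417) + 20188/28317 = -18891*(-1417/1623871) + 20188/28317 = 26768547/1623871 + 20188/28317 = 790787653147/45983155107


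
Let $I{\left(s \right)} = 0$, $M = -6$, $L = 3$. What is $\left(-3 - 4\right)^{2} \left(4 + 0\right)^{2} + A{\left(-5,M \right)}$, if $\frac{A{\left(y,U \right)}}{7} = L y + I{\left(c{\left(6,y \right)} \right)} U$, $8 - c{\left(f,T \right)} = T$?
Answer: $679$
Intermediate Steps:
$c{\left(f,T \right)} = 8 - T$
$A{\left(y,U \right)} = 21 y$ ($A{\left(y,U \right)} = 7 \left(3 y + 0 U\right) = 7 \left(3 y + 0\right) = 7 \cdot 3 y = 21 y$)
$\left(-3 - 4\right)^{2} \left(4 + 0\right)^{2} + A{\left(-5,M \right)} = \left(-3 - 4\right)^{2} \left(4 + 0\right)^{2} + 21 \left(-5\right) = \left(-7\right)^{2} \cdot 4^{2} - 105 = 49 \cdot 16 - 105 = 784 - 105 = 679$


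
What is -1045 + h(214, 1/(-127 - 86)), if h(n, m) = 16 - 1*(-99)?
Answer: -930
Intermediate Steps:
h(n, m) = 115 (h(n, m) = 16 + 99 = 115)
-1045 + h(214, 1/(-127 - 86)) = -1045 + 115 = -930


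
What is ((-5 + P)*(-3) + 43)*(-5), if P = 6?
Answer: -200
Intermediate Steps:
((-5 + P)*(-3) + 43)*(-5) = ((-5 + 6)*(-3) + 43)*(-5) = (1*(-3) + 43)*(-5) = (-3 + 43)*(-5) = 40*(-5) = -200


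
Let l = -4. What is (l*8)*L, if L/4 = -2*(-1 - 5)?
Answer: -1536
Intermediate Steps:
L = 48 (L = 4*(-2*(-1 - 5)) = 4*(-2*(-6)) = 4*12 = 48)
(l*8)*L = -4*8*48 = -32*48 = -1536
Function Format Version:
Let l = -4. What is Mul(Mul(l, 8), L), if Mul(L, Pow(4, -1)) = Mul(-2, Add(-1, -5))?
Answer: -1536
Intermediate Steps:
L = 48 (L = Mul(4, Mul(-2, Add(-1, -5))) = Mul(4, Mul(-2, -6)) = Mul(4, 12) = 48)
Mul(Mul(l, 8), L) = Mul(Mul(-4, 8), 48) = Mul(-32, 48) = -1536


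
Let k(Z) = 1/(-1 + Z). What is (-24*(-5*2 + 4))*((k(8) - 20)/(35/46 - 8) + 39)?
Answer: 1556848/259 ≈ 6011.0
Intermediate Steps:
(-24*(-5*2 + 4))*((k(8) - 20)/(35/46 - 8) + 39) = (-24*(-5*2 + 4))*((1/(-1 + 8) - 20)/(35/46 - 8) + 39) = (-24*(-10 + 4))*((1/7 - 20)/(35*(1/46) - 8) + 39) = (-24*(-6))*((1/7 - 20)/(35/46 - 8) + 39) = 144*(-139/(7*(-333/46)) + 39) = 144*(-139/7*(-46/333) + 39) = 144*(6394/2331 + 39) = 144*(97303/2331) = 1556848/259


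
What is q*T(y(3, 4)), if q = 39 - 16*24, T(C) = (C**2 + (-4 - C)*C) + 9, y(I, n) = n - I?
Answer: -1725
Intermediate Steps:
T(C) = 9 + C**2 + C*(-4 - C) (T(C) = (C**2 + C*(-4 - C)) + 9 = 9 + C**2 + C*(-4 - C))
q = -345 (q = 39 - 384 = -345)
q*T(y(3, 4)) = -345*(9 - 4*(4 - 1*3)) = -345*(9 - 4*(4 - 3)) = -345*(9 - 4*1) = -345*(9 - 4) = -345*5 = -1725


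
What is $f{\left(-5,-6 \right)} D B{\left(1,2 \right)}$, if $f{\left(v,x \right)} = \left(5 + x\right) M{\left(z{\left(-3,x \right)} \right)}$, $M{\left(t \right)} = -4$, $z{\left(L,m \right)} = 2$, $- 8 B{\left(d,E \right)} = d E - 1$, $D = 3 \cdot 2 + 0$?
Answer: $-3$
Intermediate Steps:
$D = 6$ ($D = 6 + 0 = 6$)
$B{\left(d,E \right)} = \frac{1}{8} - \frac{E d}{8}$ ($B{\left(d,E \right)} = - \frac{d E - 1}{8} = - \frac{E d - 1}{8} = - \frac{-1 + E d}{8} = \frac{1}{8} - \frac{E d}{8}$)
$f{\left(v,x \right)} = -20 - 4 x$ ($f{\left(v,x \right)} = \left(5 + x\right) \left(-4\right) = -20 - 4 x$)
$f{\left(-5,-6 \right)} D B{\left(1,2 \right)} = \left(-20 - -24\right) 6 \left(\frac{1}{8} - \frac{1}{4} \cdot 1\right) = \left(-20 + 24\right) 6 \left(\frac{1}{8} - \frac{1}{4}\right) = 4 \cdot 6 \left(- \frac{1}{8}\right) = 24 \left(- \frac{1}{8}\right) = -3$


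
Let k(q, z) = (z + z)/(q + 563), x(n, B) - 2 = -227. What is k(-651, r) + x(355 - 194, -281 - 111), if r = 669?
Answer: -10569/44 ≈ -240.20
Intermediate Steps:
x(n, B) = -225 (x(n, B) = 2 - 227 = -225)
k(q, z) = 2*z/(563 + q) (k(q, z) = (2*z)/(563 + q) = 2*z/(563 + q))
k(-651, r) + x(355 - 194, -281 - 111) = 2*669/(563 - 651) - 225 = 2*669/(-88) - 225 = 2*669*(-1/88) - 225 = -669/44 - 225 = -10569/44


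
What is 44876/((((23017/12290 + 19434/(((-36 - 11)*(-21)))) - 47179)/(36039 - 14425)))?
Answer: -3921904979596240/190676853177 ≈ -20568.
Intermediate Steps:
44876/((((23017/12290 + 19434/(((-36 - 11)*(-21)))) - 47179)/(36039 - 14425))) = 44876/((((23017*(1/12290) + 19434/((-47*(-21)))) - 47179)/21614)) = 44876/((((23017/12290 + 19434/987) - 47179)*(1/21614))) = 44876/((((23017/12290 + 19434*(1/987)) - 47179)*(1/21614))) = 44876/((((23017/12290 + 6478/329) - 47179)*(1/21614))) = 44876/(((87187213/4043410 - 47179)*(1/21614))) = 44876/((-190676853177/4043410*1/21614)) = 44876/(-190676853177/87394263740) = 44876*(-87394263740/190676853177) = -3921904979596240/190676853177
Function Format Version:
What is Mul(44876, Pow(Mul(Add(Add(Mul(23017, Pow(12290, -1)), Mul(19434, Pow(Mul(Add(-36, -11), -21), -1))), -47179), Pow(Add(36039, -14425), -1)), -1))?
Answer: Rational(-3921904979596240, 190676853177) ≈ -20568.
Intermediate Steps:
Mul(44876, Pow(Mul(Add(Add(Mul(23017, Pow(12290, -1)), Mul(19434, Pow(Mul(Add(-36, -11), -21), -1))), -47179), Pow(Add(36039, -14425), -1)), -1)) = Mul(44876, Pow(Mul(Add(Add(Mul(23017, Rational(1, 12290)), Mul(19434, Pow(Mul(-47, -21), -1))), -47179), Pow(21614, -1)), -1)) = Mul(44876, Pow(Mul(Add(Add(Rational(23017, 12290), Mul(19434, Pow(987, -1))), -47179), Rational(1, 21614)), -1)) = Mul(44876, Pow(Mul(Add(Add(Rational(23017, 12290), Mul(19434, Rational(1, 987))), -47179), Rational(1, 21614)), -1)) = Mul(44876, Pow(Mul(Add(Add(Rational(23017, 12290), Rational(6478, 329)), -47179), Rational(1, 21614)), -1)) = Mul(44876, Pow(Mul(Add(Rational(87187213, 4043410), -47179), Rational(1, 21614)), -1)) = Mul(44876, Pow(Mul(Rational(-190676853177, 4043410), Rational(1, 21614)), -1)) = Mul(44876, Pow(Rational(-190676853177, 87394263740), -1)) = Mul(44876, Rational(-87394263740, 190676853177)) = Rational(-3921904979596240, 190676853177)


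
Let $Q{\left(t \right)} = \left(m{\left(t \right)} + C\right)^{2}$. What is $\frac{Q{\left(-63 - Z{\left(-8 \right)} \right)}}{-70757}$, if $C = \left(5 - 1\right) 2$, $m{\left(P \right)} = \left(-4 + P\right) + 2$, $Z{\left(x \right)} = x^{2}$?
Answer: $- \frac{14641}{70757} \approx -0.20692$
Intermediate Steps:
$m{\left(P \right)} = -2 + P$
$C = 8$ ($C = 4 \cdot 2 = 8$)
$Q{\left(t \right)} = \left(6 + t\right)^{2}$ ($Q{\left(t \right)} = \left(\left(-2 + t\right) + 8\right)^{2} = \left(6 + t\right)^{2}$)
$\frac{Q{\left(-63 - Z{\left(-8 \right)} \right)}}{-70757} = \frac{\left(6 - 127\right)^{2}}{-70757} = \left(6 - 127\right)^{2} \left(- \frac{1}{70757}\right) = \left(-121\right)^{2} \left(- \frac{1}{70757}\right) = 14641 \left(- \frac{1}{70757}\right) = - \frac{14641}{70757}$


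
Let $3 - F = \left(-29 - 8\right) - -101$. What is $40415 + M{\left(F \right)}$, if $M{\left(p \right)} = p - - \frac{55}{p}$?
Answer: $\frac{2461539}{61} \approx 40353.0$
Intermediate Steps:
$F = -61$ ($F = 3 - \left(\left(-29 - 8\right) - -101\right) = 3 - \left(\left(-29 - 8\right) + 101\right) = 3 - \left(-37 + 101\right) = 3 - 64 = -61$)
$M{\left(p \right)} = p + \frac{55}{p}$
$40415 + M{\left(F \right)} = 40415 - \left(61 - \frac{55}{-61}\right) = 40415 + \left(-61 + 55 \left(- \frac{1}{61}\right)\right) = 40415 - \frac{3776}{61} = \frac{2461539}{61}$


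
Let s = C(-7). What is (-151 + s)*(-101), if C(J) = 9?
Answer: 14342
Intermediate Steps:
s = 9
(-151 + s)*(-101) = (-151 + 9)*(-101) = -142*(-101) = 14342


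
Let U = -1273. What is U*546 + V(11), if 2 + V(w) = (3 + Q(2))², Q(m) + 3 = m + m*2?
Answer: -695024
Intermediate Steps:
Q(m) = -3 + 3*m (Q(m) = -3 + (m + m*2) = -3 + (m + 2*m) = -3 + 3*m)
V(w) = 34 (V(w) = -2 + (3 + (-3 + 3*2))² = -2 + (3 + (-3 + 6))² = -2 + (3 + 3)² = -2 + 6² = -2 + 36 = 34)
U*546 + V(11) = -1273*546 + 34 = -695058 + 34 = -695024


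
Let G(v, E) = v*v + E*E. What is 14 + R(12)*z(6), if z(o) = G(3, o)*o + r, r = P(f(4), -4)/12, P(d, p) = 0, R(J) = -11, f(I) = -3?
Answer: -2956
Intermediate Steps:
G(v, E) = E**2 + v**2 (G(v, E) = v**2 + E**2 = E**2 + v**2)
r = 0 (r = 0/12 = 0*(1/12) = 0)
z(o) = o*(9 + o**2) (z(o) = (o**2 + 3**2)*o + 0 = (o**2 + 9)*o + 0 = (9 + o**2)*o + 0 = o*(9 + o**2) + 0 = o*(9 + o**2))
14 + R(12)*z(6) = 14 - 66*(9 + 6**2) = 14 - 66*(9 + 36) = 14 - 66*45 = 14 - 11*270 = 14 - 2970 = -2956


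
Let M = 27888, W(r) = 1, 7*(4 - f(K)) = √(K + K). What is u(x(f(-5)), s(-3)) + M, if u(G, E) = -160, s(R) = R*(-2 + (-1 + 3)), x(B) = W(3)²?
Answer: 27728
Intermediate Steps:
f(K) = 4 - √2*√K/7 (f(K) = 4 - √(K + K)/7 = 4 - √2*√K/7)
x(B) = 1 (x(B) = 1² = 1)
s(R) = 0 (s(R) = R*(-2 + 2) = R*0 = 0)
u(x(f(-5)), s(-3)) + M = -160 + 27888 = 27728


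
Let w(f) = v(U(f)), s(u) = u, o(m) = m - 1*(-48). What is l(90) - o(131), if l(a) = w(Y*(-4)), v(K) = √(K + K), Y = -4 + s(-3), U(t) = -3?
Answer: -179 + I*√6 ≈ -179.0 + 2.4495*I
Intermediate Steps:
o(m) = 48 + m (o(m) = m + 48 = 48 + m)
Y = -7 (Y = -4 - 3 = -7)
v(K) = √2*√K (v(K) = √(2*K) = √2*√K)
w(f) = I*√6 (w(f) = √2*√(-3) = √2*(I*√3) = I*√6)
l(a) = I*√6
l(90) - o(131) = I*√6 - (48 + 131) = I*√6 - 1*179 = I*√6 - 179 = -179 + I*√6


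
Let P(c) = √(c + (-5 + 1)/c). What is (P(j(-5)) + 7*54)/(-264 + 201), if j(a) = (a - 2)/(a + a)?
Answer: -6 - I*√2730/1470 ≈ -6.0 - 0.035544*I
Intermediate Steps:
j(a) = (-2 + a)/(2*a) (j(a) = (-2 + a)/((2*a)) = (-2 + a)*(1/(2*a)) = (-2 + a)/(2*a))
P(c) = √(c - 4/c)
(P(j(-5)) + 7*54)/(-264 + 201) = (√((½)*(-2 - 5)/(-5) - 4*(-10/(-2 - 5))) + 7*54)/(-264 + 201) = (√((½)*(-⅕)*(-7) - 4/((½)*(-⅕)*(-7))) + 378)/(-63) = (√(7/10 - 4/7/10) + 378)*(-1/63) = (√(7/10 - 4*10/7) + 378)*(-1/63) = (√(7/10 - 40/7) + 378)*(-1/63) = (√(-351/70) + 378)*(-1/63) = (3*I*√2730/70 + 378)*(-1/63) = (378 + 3*I*√2730/70)*(-1/63) = -6 - I*√2730/1470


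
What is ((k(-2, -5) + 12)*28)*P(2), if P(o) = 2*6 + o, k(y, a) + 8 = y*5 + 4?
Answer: -784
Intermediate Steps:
k(y, a) = -4 + 5*y (k(y, a) = -8 + (y*5 + 4) = -8 + (5*y + 4) = -8 + (4 + 5*y) = -4 + 5*y)
P(o) = 12 + o
((k(-2, -5) + 12)*28)*P(2) = (((-4 + 5*(-2)) + 12)*28)*(12 + 2) = (((-4 - 10) + 12)*28)*14 = ((-14 + 12)*28)*14 = -2*28*14 = -56*14 = -784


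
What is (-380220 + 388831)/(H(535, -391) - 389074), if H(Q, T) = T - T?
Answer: -8611/389074 ≈ -0.022132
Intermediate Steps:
H(Q, T) = 0
(-380220 + 388831)/(H(535, -391) - 389074) = (-380220 + 388831)/(0 - 389074) = 8611/(-389074) = 8611*(-1/389074) = -8611/389074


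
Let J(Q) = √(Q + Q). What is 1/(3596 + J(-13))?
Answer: 1798/6465621 - I*√26/12931242 ≈ 0.00027809 - 3.9432e-7*I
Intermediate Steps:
J(Q) = √2*√Q (J(Q) = √(2*Q) = √2*√Q)
1/(3596 + J(-13)) = 1/(3596 + √2*√(-13)) = 1/(3596 + √2*(I*√13)) = 1/(3596 + I*√26)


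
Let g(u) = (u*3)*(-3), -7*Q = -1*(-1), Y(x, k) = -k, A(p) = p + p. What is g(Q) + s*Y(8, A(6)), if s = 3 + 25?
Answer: -2343/7 ≈ -334.71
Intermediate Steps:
A(p) = 2*p
s = 28
Q = -⅐ (Q = -(-1)*(-1)/7 = -⅐*1 = -⅐ ≈ -0.14286)
g(u) = -9*u (g(u) = (3*u)*(-3) = -9*u)
g(Q) + s*Y(8, A(6)) = -9*(-⅐) + 28*(-2*6) = 9/7 + 28*(-1*12) = 9/7 + 28*(-12) = 9/7 - 336 = -2343/7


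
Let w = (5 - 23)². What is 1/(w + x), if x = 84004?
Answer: 1/84328 ≈ 1.1858e-5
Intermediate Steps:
w = 324 (w = (-18)² = 324)
1/(w + x) = 1/(324 + 84004) = 1/84328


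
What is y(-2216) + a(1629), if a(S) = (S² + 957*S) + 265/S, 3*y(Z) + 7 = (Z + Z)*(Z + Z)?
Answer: 17528256922/1629 ≈ 1.0760e+7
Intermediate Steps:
y(Z) = -7/3 + 4*Z²/3 (y(Z) = -7/3 + ((Z + Z)*(Z + Z))/3 = -7/3 + ((2*Z)*(2*Z))/3 = -7/3 + (4*Z²)/3 = -7/3 + 4*Z²/3)
a(S) = S² + 265/S + 957*S
y(-2216) + a(1629) = (-7/3 + (4/3)*(-2216)²) + (265 + 1629²*(957 + 1629))/1629 = (-7/3 + (4/3)*4910656) + (265 + 2653641*2586)/1629 = (-7/3 + 19642624/3) + (265 + 6862315626)/1629 = 6547539 + (1/1629)*6862315891 = 6547539 + 6862315891/1629 = 17528256922/1629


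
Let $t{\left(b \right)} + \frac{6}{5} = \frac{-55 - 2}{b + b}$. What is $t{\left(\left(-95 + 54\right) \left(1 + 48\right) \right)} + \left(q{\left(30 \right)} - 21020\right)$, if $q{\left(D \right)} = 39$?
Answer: $- \frac{421532113}{20090} \approx -20982.0$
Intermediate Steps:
$t{\left(b \right)} = - \frac{6}{5} - \frac{57}{2 b}$ ($t{\left(b \right)} = - \frac{6}{5} + \frac{-55 - 2}{b + b} = - \frac{6}{5} - \frac{57}{2 b}$)
$t{\left(\left(-95 + 54\right) \left(1 + 48\right) \right)} + \left(q{\left(30 \right)} - 21020\right) = \frac{3 \left(-95 - 4 \left(-95 + 54\right) \left(1 + 48\right)\right)}{10 \left(-95 + 54\right) \left(1 + 48\right)} + \left(39 - 21020\right) = \frac{3 \left(-95 - 4 \left(\left(-41\right) 49\right)\right)}{10 \left(\left(-41\right) 49\right)} + \left(39 - 21020\right) = \frac{3 \left(-95 - -8036\right)}{10 \left(-2009\right)} - 20981 = \frac{3}{10} \left(- \frac{1}{2009}\right) \left(-95 + 8036\right) - 20981 = \frac{3}{10} \left(- \frac{1}{2009}\right) 7941 - 20981 = - \frac{23823}{20090} - 20981 = - \frac{421532113}{20090}$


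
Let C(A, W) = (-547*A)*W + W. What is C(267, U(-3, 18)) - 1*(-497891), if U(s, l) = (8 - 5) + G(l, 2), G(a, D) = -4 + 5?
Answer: -86301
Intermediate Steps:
G(a, D) = 1
U(s, l) = 4 (U(s, l) = (8 - 5) + 1 = 3 + 1 = 4)
C(A, W) = W - 547*A*W (C(A, W) = -547*A*W + W = W - 547*A*W)
C(267, U(-3, 18)) - 1*(-497891) = 4*(1 - 547*267) - 1*(-497891) = 4*(1 - 146049) + 497891 = 4*(-146048) + 497891 = -584192 + 497891 = -86301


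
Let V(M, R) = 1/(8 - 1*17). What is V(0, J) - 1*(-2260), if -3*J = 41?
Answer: 20339/9 ≈ 2259.9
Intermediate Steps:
J = -41/3 (J = -⅓*41 = -41/3 ≈ -13.667)
V(M, R) = -⅑ (V(M, R) = 1/(8 - 17) = 1/(-9) = -⅑)
V(0, J) - 1*(-2260) = -⅑ - 1*(-2260) = -⅑ + 2260 = 20339/9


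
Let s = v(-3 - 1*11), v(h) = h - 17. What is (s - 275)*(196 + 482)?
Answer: -207468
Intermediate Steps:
v(h) = -17 + h
s = -31 (s = -17 + (-3 - 1*11) = -17 + (-3 - 11) = -17 - 14 = -31)
(s - 275)*(196 + 482) = (-31 - 275)*(196 + 482) = -306*678 = -207468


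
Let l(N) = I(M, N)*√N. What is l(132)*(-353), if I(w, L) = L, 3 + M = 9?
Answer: -93192*√33 ≈ -5.3535e+5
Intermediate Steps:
M = 6 (M = -3 + 9 = 6)
l(N) = N^(3/2) (l(N) = N*√N = N^(3/2))
l(132)*(-353) = 132^(3/2)*(-353) = (264*√33)*(-353) = -93192*√33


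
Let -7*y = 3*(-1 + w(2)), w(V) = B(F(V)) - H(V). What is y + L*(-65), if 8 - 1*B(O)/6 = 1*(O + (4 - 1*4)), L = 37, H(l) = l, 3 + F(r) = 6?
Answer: -16916/7 ≈ -2416.6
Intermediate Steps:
F(r) = 3 (F(r) = -3 + 6 = 3)
B(O) = 48 - 6*O (B(O) = 48 - 6*(O + (4 - 1*4)) = 48 - 6*(O + (4 - 4)) = 48 - 6*(O + 0) = 48 - 6*O)
w(V) = 30 - V (w(V) = (48 - 6*3) - V = (48 - 18) - V = 30 - V)
y = -81/7 (y = -3*(-1 + (30 - 1*2))/7 = -3*(-1 + (30 - 2))/7 = -3*(-1 + 28)/7 = -3*27/7 = -⅐*81 = -81/7 ≈ -11.571)
y + L*(-65) = -81/7 + 37*(-65) = -81/7 - 2405 = -16916/7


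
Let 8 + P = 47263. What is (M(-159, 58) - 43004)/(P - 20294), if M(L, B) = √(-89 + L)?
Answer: -43004/26961 + 2*I*√62/26961 ≈ -1.595 + 0.0005841*I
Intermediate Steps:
P = 47255 (P = -8 + 47263 = 47255)
(M(-159, 58) - 43004)/(P - 20294) = (√(-89 - 159) - 43004)/(47255 - 20294) = (√(-248) - 43004)/26961 = (2*I*√62 - 43004)*(1/26961) = (-43004 + 2*I*√62)*(1/26961) = -43004/26961 + 2*I*√62/26961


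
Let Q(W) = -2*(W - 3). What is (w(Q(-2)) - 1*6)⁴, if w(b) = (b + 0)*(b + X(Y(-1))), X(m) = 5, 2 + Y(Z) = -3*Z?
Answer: 429981696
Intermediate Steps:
Y(Z) = -2 - 3*Z
Q(W) = 6 - 2*W (Q(W) = -2*(-3 + W) = 6 - 2*W)
w(b) = b*(5 + b) (w(b) = (b + 0)*(b + 5) = b*(5 + b))
(w(Q(-2)) - 1*6)⁴ = ((6 - 2*(-2))*(5 + (6 - 2*(-2))) - 1*6)⁴ = ((6 + 4)*(5 + (6 + 4)) - 6)⁴ = (10*(5 + 10) - 6)⁴ = (10*15 - 6)⁴ = (150 - 6)⁴ = 144⁴ = 429981696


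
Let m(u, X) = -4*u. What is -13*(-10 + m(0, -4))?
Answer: 130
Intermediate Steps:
-13*(-10 + m(0, -4)) = -13*(-10 - 4*0) = -13*(-10 + 0) = -13*(-10) = 130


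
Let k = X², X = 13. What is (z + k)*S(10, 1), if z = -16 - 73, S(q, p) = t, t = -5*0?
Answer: 0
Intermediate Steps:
k = 169 (k = 13² = 169)
t = 0
S(q, p) = 0
z = -89
(z + k)*S(10, 1) = (-89 + 169)*0 = 80*0 = 0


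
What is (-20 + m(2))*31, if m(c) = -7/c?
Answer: -1457/2 ≈ -728.50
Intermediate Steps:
(-20 + m(2))*31 = (-20 - 7/2)*31 = -47/2*31 = -1457/2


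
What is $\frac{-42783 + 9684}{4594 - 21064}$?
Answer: $\frac{11033}{5490} \approx 2.0097$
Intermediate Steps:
$\frac{-42783 + 9684}{4594 - 21064} = - \frac{33099}{-16470} = \left(-33099\right) \left(- \frac{1}{16470}\right) = \frac{11033}{5490}$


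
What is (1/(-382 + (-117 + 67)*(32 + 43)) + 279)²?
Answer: 1329010091929/17073424 ≈ 77841.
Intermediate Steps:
(1/(-382 + (-117 + 67)*(32 + 43)) + 279)² = (1/(-382 - 50*75) + 279)² = (1/(-382 - 3750) + 279)² = (1/(-4132) + 279)² = (-1/4132 + 279)² = (1152827/4132)² = 1329010091929/17073424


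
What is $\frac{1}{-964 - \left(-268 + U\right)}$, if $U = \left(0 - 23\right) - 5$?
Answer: $- \frac{1}{668} \approx -0.001497$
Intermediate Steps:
$U = -28$ ($U = -23 - 5 = -28$)
$\frac{1}{-964 - \left(-268 + U\right)} = \frac{1}{-964 + \left(169 - \left(\left(-28 + 54\right) - 153\right)\right)} = \frac{1}{-964 + \left(169 - \left(26 - 153\right)\right)} = \frac{1}{-964 + \left(169 - -127\right)} = \frac{1}{-964 + \left(169 + 127\right)} = \frac{1}{-964 + 296} = \frac{1}{-668} = - \frac{1}{668}$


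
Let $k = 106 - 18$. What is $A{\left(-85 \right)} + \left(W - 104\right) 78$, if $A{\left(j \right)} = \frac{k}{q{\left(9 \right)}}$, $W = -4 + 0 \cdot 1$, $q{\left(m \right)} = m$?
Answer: $- \frac{75728}{9} \approx -8414.2$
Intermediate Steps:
$k = 88$ ($k = 106 - 18 = 88$)
$W = -4$ ($W = -4 + 0 = -4$)
$A{\left(j \right)} = \frac{88}{9}$
$A{\left(-85 \right)} + \left(W - 104\right) 78 = \frac{88}{9} + \left(-4 - 104\right) 78 = \frac{88}{9} - 8424 = - \frac{75728}{9}$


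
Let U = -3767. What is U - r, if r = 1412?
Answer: -5179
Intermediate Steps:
U - r = -3767 - 1*1412 = -3767 - 1412 = -5179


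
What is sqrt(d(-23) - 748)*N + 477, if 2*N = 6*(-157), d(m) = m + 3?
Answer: 477 - 7536*I*sqrt(3) ≈ 477.0 - 13053.0*I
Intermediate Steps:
d(m) = 3 + m
N = -471 (N = (6*(-157))/2 = (1/2)*(-942) = -471)
sqrt(d(-23) - 748)*N + 477 = sqrt((3 - 23) - 748)*(-471) + 477 = sqrt(-20 - 748)*(-471) + 477 = sqrt(-768)*(-471) + 477 = (16*I*sqrt(3))*(-471) + 477 = -7536*I*sqrt(3) + 477 = 477 - 7536*I*sqrt(3)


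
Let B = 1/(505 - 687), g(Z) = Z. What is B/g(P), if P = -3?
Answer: 1/546 ≈ 0.0018315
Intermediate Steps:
B = -1/182 (B = 1/(-182) = -1/182 ≈ -0.0054945)
B/g(P) = -1/182/(-3) = -1/182*(-⅓) = 1/546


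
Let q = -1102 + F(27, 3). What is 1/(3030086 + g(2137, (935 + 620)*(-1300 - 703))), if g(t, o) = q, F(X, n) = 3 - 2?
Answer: 1/3028985 ≈ 3.3014e-7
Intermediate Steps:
F(X, n) = 1
q = -1101 (q = -1102 + 1 = -1101)
g(t, o) = -1101
1/(3030086 + g(2137, (935 + 620)*(-1300 - 703))) = 1/(3030086 - 1101) = 1/3028985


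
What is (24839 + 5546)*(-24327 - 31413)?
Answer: -1693659900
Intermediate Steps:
(24839 + 5546)*(-24327 - 31413) = 30385*(-55740) = -1693659900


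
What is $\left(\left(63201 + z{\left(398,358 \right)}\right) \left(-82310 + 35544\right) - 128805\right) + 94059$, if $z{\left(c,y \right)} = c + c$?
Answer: $-2992918448$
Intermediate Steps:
$z{\left(c,y \right)} = 2 c$
$\left(\left(63201 + z{\left(398,358 \right)}\right) \left(-82310 + 35544\right) - 128805\right) + 94059 = \left(\left(63201 + 2 \cdot 398\right) \left(-82310 + 35544\right) - 128805\right) + 94059 = \left(\left(63201 + 796\right) \left(-46766\right) - 128805\right) + 94059 = \left(63997 \left(-46766\right) - 128805\right) + 94059 = \left(-2992883702 - 128805\right) + 94059 = -2993012507 + 94059 = -2992918448$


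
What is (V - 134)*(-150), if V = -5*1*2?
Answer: 21600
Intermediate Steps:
V = -10 (V = -5*2 = -10)
(V - 134)*(-150) = (-10 - 134)*(-150) = -144*(-150) = 21600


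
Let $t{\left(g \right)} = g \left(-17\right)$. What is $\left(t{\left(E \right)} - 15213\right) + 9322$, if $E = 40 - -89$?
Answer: $-8084$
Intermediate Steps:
$E = 129$ ($E = 40 + 89 = 129$)
$t{\left(g \right)} = - 17 g$
$\left(t{\left(E \right)} - 15213\right) + 9322 = \left(\left(-17\right) 129 - 15213\right) + 9322 = \left(-2193 - 15213\right) + 9322 = -17406 + 9322 = -8084$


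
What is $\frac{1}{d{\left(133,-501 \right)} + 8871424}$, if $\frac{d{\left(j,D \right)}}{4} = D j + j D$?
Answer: $\frac{1}{8338360} \approx 1.1993 \cdot 10^{-7}$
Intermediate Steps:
$d{\left(j,D \right)} = 8 D j$ ($d{\left(j,D \right)} = 4 \left(D j + j D\right) = 4 \left(D j + D j\right) = 4 \cdot 2 D j = 8 D j$)
$\frac{1}{d{\left(133,-501 \right)} + 8871424} = \frac{1}{8 \left(-501\right) 133 + 8871424} = \frac{1}{-533064 + 8871424} = \frac{1}{8338360}$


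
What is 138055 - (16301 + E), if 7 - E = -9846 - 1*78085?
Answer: 33816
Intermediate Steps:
E = 87938 (E = 7 - (-9846 - 1*78085) = 7 - (-9846 - 78085) = 7 - 1*(-87931) = 7 + 87931 = 87938)
138055 - (16301 + E) = 138055 - (16301 + 87938) = 138055 - 1*104239 = 138055 - 104239 = 33816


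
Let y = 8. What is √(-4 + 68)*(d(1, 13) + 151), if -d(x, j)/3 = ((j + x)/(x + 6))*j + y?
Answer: 392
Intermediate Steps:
d(x, j) = -24 - 3*j*(j + x)/(6 + x) (d(x, j) = -3*(((j + x)/(x + 6))*j + 8) = -3*(((j + x)/(6 + x))*j + 8) = -3*(j*(j + x)/(6 + x) + 8) = -3*(8 + j*(j + x)/(6 + x)) = -24 - 3*j*(j + x)/(6 + x))
√(-4 + 68)*(d(1, 13) + 151) = √(-4 + 68)*(3*(-48 - 1*13² - 8*1 - 1*13*1)/(6 + 1) + 151) = √64*(3*(-48 - 1*169 - 8 - 13)/7 + 151) = 8*(3*(⅐)*(-48 - 169 - 8 - 13) + 151) = 8*(3*(⅐)*(-238) + 151) = 8*(-102 + 151) = 8*49 = 392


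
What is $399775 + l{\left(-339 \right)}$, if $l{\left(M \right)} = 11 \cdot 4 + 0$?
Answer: $399819$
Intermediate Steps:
$l{\left(M \right)} = 44$ ($l{\left(M \right)} = 44 + 0 = 44$)
$399775 + l{\left(-339 \right)} = 399775 + 44 = 399819$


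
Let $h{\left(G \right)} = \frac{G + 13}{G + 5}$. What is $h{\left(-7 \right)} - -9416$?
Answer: $9413$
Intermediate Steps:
$h{\left(G \right)} = \frac{13 + G}{5 + G}$
$h{\left(-7 \right)} - -9416 = \frac{13 - 7}{5 - 7} - -9416 = \frac{1}{-2} \cdot 6 + 9416 = \left(- \frac{1}{2}\right) 6 + 9416 = -3 + 9416 = 9413$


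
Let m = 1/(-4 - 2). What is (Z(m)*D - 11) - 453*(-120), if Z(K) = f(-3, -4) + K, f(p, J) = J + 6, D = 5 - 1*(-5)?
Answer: 163102/3 ≈ 54367.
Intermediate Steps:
D = 10 (D = 5 + 5 = 10)
f(p, J) = 6 + J
m = -1/6 (m = 1/(-6) = -1/6 ≈ -0.16667)
Z(K) = 2 + K (Z(K) = (6 - 4) + K = 2 + K)
(Z(m)*D - 11) - 453*(-120) = ((2 - 1/6)*10 - 11) - 453*(-120) = ((11/6)*10 - 11) + 54360 = (55/3 - 11) + 54360 = 22/3 + 54360 = 163102/3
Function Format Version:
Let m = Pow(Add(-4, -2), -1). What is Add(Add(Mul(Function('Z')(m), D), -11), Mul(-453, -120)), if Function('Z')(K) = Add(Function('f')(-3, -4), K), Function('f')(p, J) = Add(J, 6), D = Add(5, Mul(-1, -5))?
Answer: Rational(163102, 3) ≈ 54367.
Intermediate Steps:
D = 10 (D = Add(5, 5) = 10)
Function('f')(p, J) = Add(6, J)
m = Rational(-1, 6) (m = Pow(-6, -1) = Rational(-1, 6) ≈ -0.16667)
Function('Z')(K) = Add(2, K) (Function('Z')(K) = Add(Add(6, -4), K) = Add(2, K))
Add(Add(Mul(Function('Z')(m), D), -11), Mul(-453, -120)) = Add(Add(Mul(Add(2, Rational(-1, 6)), 10), -11), Mul(-453, -120)) = Add(Add(Mul(Rational(11, 6), 10), -11), 54360) = Add(Add(Rational(55, 3), -11), 54360) = Add(Rational(22, 3), 54360) = Rational(163102, 3)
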